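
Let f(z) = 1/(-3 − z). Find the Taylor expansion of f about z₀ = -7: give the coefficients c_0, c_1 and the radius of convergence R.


Let w = z − z₀, so z = z₀ + w.
Then -3 − z = -3 − (z₀ + w) = (-3 − z₀) − w = 4 − w.
f(z) = 1/(4 − w) = (1/(4)) · 1/(1 − w/(4)) = Σ_{n≥0} w^n / (4)^(n+1).
So c_n = 1/(4)^(n+1):
  c_0 = 1/(4)^1 = 1/4.
  c_1 = 1/(4)^2 = 1/16.
The series is valid for |w/d| < 1, i.e. |z − z₀| < |d|.
Radius of convergence: R = |-3 − z₀| = |4| = 4 (distance from z₀ to the singularity z = -3).

c_0 = 1/4, c_1 = 1/16; R = 4.


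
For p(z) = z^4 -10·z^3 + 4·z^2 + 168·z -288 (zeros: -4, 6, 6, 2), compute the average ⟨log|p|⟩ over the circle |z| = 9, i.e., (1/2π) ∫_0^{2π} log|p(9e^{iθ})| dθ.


Zeros: -4, 2, 6, 6; r = 9.
Inside |z| < r: -4, 2, 6, 6. Outside (|z| ≥ r): ∅.
p(0) = -288, so log|p(0)| = log(288) = 5.6630.
Apply Jensen: I(r) = log|p(0)| + Σ_k log(r/|z_k|), summed over zeros inside |z| < r.
  log(r/|z_k|) for z_k = -4: log(9/4) = 0.8109
  log(r/|z_k|) for z_k = 6: log(9/6) = 0.4055
  log(r/|z_k|) for z_k = 6: log(9/6) = 0.4055
  log(r/|z_k|) for z_k = 2: log(9/2) = 1.5041
Sum over inside zeros: 3.1259.
I(r) = log|p(0)| + (inside sum) = 5.6630 + 3.1259 = 8.7889.
Closed form (all zeros inside, monic): I(r) = n·log(r) = 4·log(9) = 8.7889. ✓

I(r) ≈ 8.7889.


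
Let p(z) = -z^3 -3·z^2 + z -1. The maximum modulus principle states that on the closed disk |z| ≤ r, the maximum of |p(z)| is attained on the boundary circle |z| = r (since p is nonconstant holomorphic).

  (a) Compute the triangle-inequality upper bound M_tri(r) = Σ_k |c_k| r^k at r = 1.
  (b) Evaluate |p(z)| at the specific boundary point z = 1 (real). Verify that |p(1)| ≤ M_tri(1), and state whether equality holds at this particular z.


Coefficients: c_0 = -1, c_1 = 1, c_2 = -3, c_3 = -1. Radius r = 1.
Part (a). Triangle bound: M_tri(r) = Σ_k |c_k| r^k
  = |-1|·1^0 + |1|·1^1 + |-3|·1^2 + |-1|·1^3
  = 1 + 1 + 3 + 1 = 6.
This bounds M(r) := max_{|z|=r} |p(z)| from above; equality holds iff all terms c_k z^k can be made to align in phase at a single z on |z|=r.
Part (b). At z = 1 (real, on the circle |z| = r):
  p(1) = (-1)·1^0 + (1)·1^1 + (-3)·1^2 + (-1)·1^3 = -4.
  |p(1)| = 4.
Check: |p(1)| = 4 ≤ 6 = M_tri(1). ✓ Equality does not hold at z = 1 (the coefficients have mixed signs, so the terms do not all align in phase there).

M_tri(1) = 6; |p(1)| = 4; equality at z=1: no.


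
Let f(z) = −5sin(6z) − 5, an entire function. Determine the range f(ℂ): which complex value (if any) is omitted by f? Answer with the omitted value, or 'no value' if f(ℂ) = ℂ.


Little Picard bounds the complement of f(ℂ) to at most one point.
sin is entire and surjective onto ℂ: for every w ∈ ℂ, sin(ζ) = w has a solution ζ ∈ ℂ (e.g., via the complex inverse arcsin). With ζ = 6z this gives z = ζ/(6). Then -5·sin(6z) takes every value in -5·ℂ = ℂ, and adding -5 is a bijection of ℂ. So f is surjective and omits no value. (Note: only on the real line is sin bounded by [−1, 1].)

Omitted value: no value.


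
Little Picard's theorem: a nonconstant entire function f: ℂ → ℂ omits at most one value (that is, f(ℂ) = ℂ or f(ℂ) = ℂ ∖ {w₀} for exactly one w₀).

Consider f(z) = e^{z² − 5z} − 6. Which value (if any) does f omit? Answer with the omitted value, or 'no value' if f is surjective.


Little Picard bounds the complement of f(ℂ) to at most one point.
The exponent g(z) = z² − 5z is a nonconstant polynomial, hence surjective onto ℂ. So e^{g(z)} takes every value in {e^w : w ∈ ℂ} = ℂ ∖ {0}. Adding -6 shifts the range to ℂ ∖ {-6}. f omits exactly -6.

Omitted value: -6.


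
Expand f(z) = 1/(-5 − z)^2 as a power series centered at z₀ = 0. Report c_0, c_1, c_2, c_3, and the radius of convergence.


Let w = z − z₀, so z = z₀ + w.
Then -5 − z = -5 − (z₀ + w) = (-5 − z₀) − w = -5 − w.
f(z) = 1/(-5 − w)^2 = (1/(-5)^2) · (1 − w/(-5))^{−2}.
By the binomial series (1−u)^{−2} = Σ_{n≥0} C(n+1, 1) u^n for |u|<1, with u = w/(-5):
  c_n = C(n+1, 1) / (-5)^(n+2).
  c_0 = 1/(-5)^2 = 1/25.
  c_1 = 2/(-5)^3 = -2/125.
  c_2 = 3/(-5)^4 = 3/625.
  c_3 = 4/(-5)^5 = -4/3125.
The series is valid for |w/d| < 1, i.e. |z − z₀| < |d|.
Radius of convergence: R = |-5 − z₀| = |-5| = 5 (distance from z₀ to the singularity z = -5).

c_0 = 1/25, c_1 = -2/125, c_2 = 3/625, c_3 = -4/3125; R = 5.


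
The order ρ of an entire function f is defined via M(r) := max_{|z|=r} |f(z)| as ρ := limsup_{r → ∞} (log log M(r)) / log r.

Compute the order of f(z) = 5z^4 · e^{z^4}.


M(r) = max_{|z|=r} |5|·|z|^4·|e^{z^4}| = 5·r^4 · e^{1r^4} (the factors attain their maxima compatibly on |z|=r). Then log M(r) = log 5 + 4·log r + 1r^4, dominated by the last term, so log log M(r) ~ 4·log r. The polynomial factor 5z^4 contributes only a log r term and does not affect the order. ρ = 4.
Therefore ρ = 4.

Order ρ = 4.


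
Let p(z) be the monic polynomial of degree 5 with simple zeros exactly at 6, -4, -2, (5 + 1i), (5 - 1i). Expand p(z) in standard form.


The polynomial is p(z) = ∏_{α ∈ S} (z − α), where S = {6, -4, -2, (5 + 1i), (5 - 1i)}.
Expanding the product yields: p(z) = z^5 -10·z^4 -2·z^3 + 232·z^2 -248·z -1248.
Note conjugate pairs combine to real quadratics: (z − (5+1i))(z − (5−1i)) = z² − 10z + 26.
The resulting polynomial has degree 5 and real coefficients as required.

p(z) = z^5 -10·z^4 -2·z^3 + 232·z^2 -248·z -1248.


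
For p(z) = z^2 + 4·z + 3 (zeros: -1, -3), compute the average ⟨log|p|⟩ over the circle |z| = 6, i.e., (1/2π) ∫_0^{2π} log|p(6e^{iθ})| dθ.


Zeros: -3, -1; r = 6.
Inside |z| < r: -3, -1. Outside (|z| ≥ r): ∅.
p(0) = 3, so log|p(0)| = log(3) = 1.0986.
Apply Jensen: I(r) = log|p(0)| + Σ_k log(r/|z_k|), summed over zeros inside |z| < r.
  log(r/|z_k|) for z_k = -1: log(6/1) = 1.7918
  log(r/|z_k|) for z_k = -3: log(6/3) = 0.6931
Sum over inside zeros: 2.4849.
I(r) = log|p(0)| + (inside sum) = 1.0986 + 2.4849 = 3.5835.
Closed form (all zeros inside, monic): I(r) = n·log(r) = 2·log(6) = 3.5835. ✓

I(r) ≈ 3.5835.


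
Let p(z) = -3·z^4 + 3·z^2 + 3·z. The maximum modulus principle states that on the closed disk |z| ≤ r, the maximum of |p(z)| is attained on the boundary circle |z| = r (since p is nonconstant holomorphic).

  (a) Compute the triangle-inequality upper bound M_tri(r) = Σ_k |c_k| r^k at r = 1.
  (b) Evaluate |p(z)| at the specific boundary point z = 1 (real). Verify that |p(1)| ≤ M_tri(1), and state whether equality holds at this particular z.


Coefficients: c_0 = 0, c_1 = 3, c_2 = 3, c_3 = 0, c_4 = -3. Radius r = 1.
Part (a). Triangle bound: M_tri(r) = Σ_k |c_k| r^k
  = |0|·1^0 + |3|·1^1 + |3|·1^2 + |0|·1^3 + |-3|·1^4
  = 0 + 3 + 3 + 0 + 3 = 9.
This bounds M(r) := max_{|z|=r} |p(z)| from above; equality holds iff all terms c_k z^k can be made to align in phase at a single z on |z|=r.
Part (b). At z = 1 (real, on the circle |z| = r):
  p(1) = (0)·1^0 + (3)·1^1 + (3)·1^2 + (0)·1^3 + (-3)·1^4 = 3.
  |p(1)| = 3.
Check: |p(1)| = 3 ≤ 9 = M_tri(1). ✓ Equality does not hold at z = 1 (the coefficients have mixed signs, so the terms do not all align in phase there).

M_tri(1) = 9; |p(1)| = 3; equality at z=1: no.


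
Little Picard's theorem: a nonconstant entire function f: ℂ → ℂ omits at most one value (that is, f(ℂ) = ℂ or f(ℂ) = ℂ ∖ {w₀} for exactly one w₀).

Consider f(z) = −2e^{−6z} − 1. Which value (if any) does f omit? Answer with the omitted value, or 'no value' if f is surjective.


Little Picard bounds the complement of f(ℂ) to at most one point.
e^{−6z} is never zero on ℂ, so -2·e^{−6z} takes every value in ℂ ∖ {0}. Adding -1 shifts the range to ℂ ∖ {-1}. Thus f omits exactly the value -1.

Omitted value: -1.


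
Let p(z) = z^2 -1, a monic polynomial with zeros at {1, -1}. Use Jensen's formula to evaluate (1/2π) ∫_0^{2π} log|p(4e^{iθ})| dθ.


Zeros: -1, 1; r = 4.
Inside |z| < r: -1, 1. Outside (|z| ≥ r): ∅.
p(0) = -1, so log|p(0)| = log(1) = 0.0000.
Apply Jensen: I(r) = log|p(0)| + Σ_k log(r/|z_k|), summed over zeros inside |z| < r.
  log(r/|z_k|) for z_k = 1: log(4/1) = 1.3863
  log(r/|z_k|) for z_k = -1: log(4/1) = 1.3863
Sum over inside zeros: 2.7726.
I(r) = log|p(0)| + (inside sum) = 0.0000 + 2.7726 = 2.7726.
Closed form (all zeros inside, monic): I(r) = n·log(r) = 2·log(4) = 2.7726. ✓

I(r) ≈ 2.7726.


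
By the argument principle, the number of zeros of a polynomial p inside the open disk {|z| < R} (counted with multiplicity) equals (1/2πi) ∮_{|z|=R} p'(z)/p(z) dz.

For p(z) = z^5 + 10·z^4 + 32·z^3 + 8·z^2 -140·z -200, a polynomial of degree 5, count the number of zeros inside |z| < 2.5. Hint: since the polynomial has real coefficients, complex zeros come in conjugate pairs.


The zeros of p are: (-3 + 1i), (-3 - 1i), (-3 + 1i), (-3 - 1i), 2.
Their magnitudes are: 3.162, 3.162, 3.162, 3.162, 2.
Zeros with |z| < R = 2.5: 2.
Count = 1.
By the argument principle, (1/2πi) ∮_{|z|=R} p'(z)/p(z) dz equals exactly this count.

Number of zeros inside |z| < 2.5: 1.


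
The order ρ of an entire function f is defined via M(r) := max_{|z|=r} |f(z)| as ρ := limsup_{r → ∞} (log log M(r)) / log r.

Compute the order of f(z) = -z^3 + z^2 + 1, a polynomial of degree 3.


|f(z)| ≤ Σ|c_k|·r^k = O(r^3) as r → ∞. Polynomial growth is O(e^{r^ε}) for every ε > 0 (since r^3/e^{r^ε} → 0), so ρ ≤ ε for all ε > 0, i.e. ρ = 0. Every nonconstant polynomial has order 0.
Therefore ρ = 0.

Order ρ = 0.


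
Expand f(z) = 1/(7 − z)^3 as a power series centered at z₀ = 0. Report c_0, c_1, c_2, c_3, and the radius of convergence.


Let w = z − z₀, so z = z₀ + w.
Then 7 − z = 7 − (z₀ + w) = (7 − z₀) − w = 7 − w.
f(z) = 1/(7 − w)^3 = (1/(7)^3) · (1 − w/(7))^{−3}.
By the binomial series (1−u)^{−3} = Σ_{n≥0} C(n+2, 2) u^n for |u|<1, with u = w/(7):
  c_n = C(n+2, 2) / (7)^(n+3).
  c_0 = 1/(7)^3 = 1/343.
  c_1 = 3/(7)^4 = 3/2401.
  c_2 = 6/(7)^5 = 6/16807.
  c_3 = 10/(7)^6 = 10/117649.
The series is valid for |w/d| < 1, i.e. |z − z₀| < |d|.
Radius of convergence: R = |7 − z₀| = |7| = 7 (distance from z₀ to the singularity z = 7).

c_0 = 1/343, c_1 = 3/2401, c_2 = 6/16807, c_3 = 10/117649; R = 7.


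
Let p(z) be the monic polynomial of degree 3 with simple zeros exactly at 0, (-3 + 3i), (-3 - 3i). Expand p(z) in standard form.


The polynomial is p(z) = ∏_{α ∈ S} (z − α), where S = {0, (-3 + 3i), (-3 - 3i)}.
Expanding the product yields: p(z) = z^3 + 6·z^2 + 18·z.
Note conjugate pairs combine to real quadratics: (z − (-3+3i))(z − (-3−3i)) = z² + 6z + 18.
The resulting polynomial has degree 3 and real coefficients as required.

p(z) = z^3 + 6·z^2 + 18·z.


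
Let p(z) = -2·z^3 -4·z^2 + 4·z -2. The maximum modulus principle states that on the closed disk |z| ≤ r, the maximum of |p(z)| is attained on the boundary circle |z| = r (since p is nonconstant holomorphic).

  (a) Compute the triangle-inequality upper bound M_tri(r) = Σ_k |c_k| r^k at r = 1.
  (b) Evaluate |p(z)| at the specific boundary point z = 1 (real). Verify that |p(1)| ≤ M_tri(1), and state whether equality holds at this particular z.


Coefficients: c_0 = -2, c_1 = 4, c_2 = -4, c_3 = -2. Radius r = 1.
Part (a). Triangle bound: M_tri(r) = Σ_k |c_k| r^k
  = |-2|·1^0 + |4|·1^1 + |-4|·1^2 + |-2|·1^3
  = 2 + 4 + 4 + 2 = 12.
This bounds M(r) := max_{|z|=r} |p(z)| from above; equality holds iff all terms c_k z^k can be made to align in phase at a single z on |z|=r.
Part (b). At z = 1 (real, on the circle |z| = r):
  p(1) = (-2)·1^0 + (4)·1^1 + (-4)·1^2 + (-2)·1^3 = -4.
  |p(1)| = 4.
Check: |p(1)| = 4 ≤ 12 = M_tri(1). ✓ Equality does not hold at z = 1 (the coefficients have mixed signs, so the terms do not all align in phase there).

M_tri(1) = 12; |p(1)| = 4; equality at z=1: no.


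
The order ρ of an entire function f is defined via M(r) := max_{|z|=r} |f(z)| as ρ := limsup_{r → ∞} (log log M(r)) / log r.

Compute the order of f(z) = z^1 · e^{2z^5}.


M(r) = max_{|z|=r} |1|·|z|^1·|e^{2z^5}| = 1·r^1 · e^{2r^5} (the factors attain their maxima compatibly on |z|=r). Then log M(r) = log 1 + 1·log r + 2r^5, dominated by the last term, so log log M(r) ~ 5·log r. The polynomial factor 1z^1 contributes only a log r term and does not affect the order. ρ = 5.
Therefore ρ = 5.

Order ρ = 5.


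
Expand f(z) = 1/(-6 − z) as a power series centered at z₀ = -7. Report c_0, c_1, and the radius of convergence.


Let w = z − z₀, so z = z₀ + w.
Then -6 − z = -6 − (z₀ + w) = (-6 − z₀) − w = 1 − w.
f(z) = 1/(1 − w) = (1/(1)) · 1/(1 − w/(1)) = Σ_{n≥0} w^n / (1)^(n+1).
So c_n = 1/(1)^(n+1):
  c_0 = 1/(1)^1 = 1.
  c_1 = 1/(1)^2 = 1.
The series is valid for |w/d| < 1, i.e. |z − z₀| < |d|.
Radius of convergence: R = |-6 − z₀| = |1| = 1 (distance from z₀ to the singularity z = -6).

c_0 = 1, c_1 = 1; R = 1.


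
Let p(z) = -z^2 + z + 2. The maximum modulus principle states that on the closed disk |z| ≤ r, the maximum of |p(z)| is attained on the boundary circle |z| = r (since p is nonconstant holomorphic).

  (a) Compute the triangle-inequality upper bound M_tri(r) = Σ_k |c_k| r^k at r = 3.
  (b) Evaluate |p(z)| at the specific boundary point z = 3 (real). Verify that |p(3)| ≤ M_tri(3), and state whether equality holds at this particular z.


Coefficients: c_0 = 2, c_1 = 1, c_2 = -1. Radius r = 3.
Part (a). Triangle bound: M_tri(r) = Σ_k |c_k| r^k
  = |2|·3^0 + |1|·3^1 + |-1|·3^2
  = 2 + 3 + 9 = 14.
This bounds M(r) := max_{|z|=r} |p(z)| from above; equality holds iff all terms c_k z^k can be made to align in phase at a single z on |z|=r.
Part (b). At z = 3 (real, on the circle |z| = r):
  p(3) = (2)·3^0 + (1)·3^1 + (-1)·3^2 = -4.
  |p(3)| = 4.
Check: |p(3)| = 4 ≤ 14 = M_tri(3). ✓ Equality does not hold at z = 3 (the coefficients have mixed signs, so the terms do not all align in phase there).

M_tri(3) = 14; |p(3)| = 4; equality at z=3: no.


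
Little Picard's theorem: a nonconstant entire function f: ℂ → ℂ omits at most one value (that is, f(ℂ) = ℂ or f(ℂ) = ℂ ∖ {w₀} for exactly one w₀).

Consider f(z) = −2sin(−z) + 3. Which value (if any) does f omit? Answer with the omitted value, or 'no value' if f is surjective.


Little Picard bounds the complement of f(ℂ) to at most one point.
sin is entire and surjective onto ℂ: for every w ∈ ℂ, sin(ζ) = w has a solution ζ ∈ ℂ (e.g., via the complex inverse arcsin). With ζ = −z this gives z = ζ/(-1). Then -2·sin(−z) takes every value in -2·ℂ = ℂ, and adding 3 is a bijection of ℂ. So f is surjective and omits no value. (Note: only on the real line is sin bounded by [−1, 1].)

Omitted value: no value.


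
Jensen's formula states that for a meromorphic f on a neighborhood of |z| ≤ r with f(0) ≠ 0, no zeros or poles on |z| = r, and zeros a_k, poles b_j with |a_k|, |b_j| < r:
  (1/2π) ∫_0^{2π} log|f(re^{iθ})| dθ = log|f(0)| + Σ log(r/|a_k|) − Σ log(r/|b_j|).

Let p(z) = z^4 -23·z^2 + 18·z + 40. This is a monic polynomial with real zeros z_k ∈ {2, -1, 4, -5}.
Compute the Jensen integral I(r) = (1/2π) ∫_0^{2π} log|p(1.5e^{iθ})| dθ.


Zeros: -5, -1, 2, 4; r = 1.5.
Inside |z| < r: -1. Outside (|z| ≥ r): -5, 2, 4.
p(0) = 40, so log|p(0)| = log(40) = 3.6889.
Apply Jensen: I(r) = log|p(0)| + Σ_k log(r/|z_k|), summed over zeros inside |z| < r.
  log(r/|z_k|) for z_k = -1: log(1.5/1) = 0.4055
  Outside zeros (-5, 2, 4) contribute nothing to the Jensen sum.
Sum over inside zeros: 0.4055.
I(r) = log|p(0)| + (inside sum) = 3.6889 + 0.4055 = 4.0943.
Note: since some zeros are outside |z| ≤ r, the simplified n·log(r) form does NOT apply — only the inside zeros contribute.

I(r) ≈ 4.0943.


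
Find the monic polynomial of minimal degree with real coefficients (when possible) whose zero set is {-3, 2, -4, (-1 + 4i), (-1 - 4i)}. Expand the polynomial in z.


The polynomial is p(z) = ∏_{α ∈ S} (z − α), where S = {-3, 2, -4, (-1 + 4i), (-1 - 4i)}.
Expanding the product yields: p(z) = z^5 + 7·z^4 + 25·z^3 + 57·z^2 -82·z -408.
Note conjugate pairs combine to real quadratics: (z − (-1+4i))(z − (-1−4i)) = z² + 2z + 17.
The resulting polynomial has degree 5 and real coefficients as required.

p(z) = z^5 + 7·z^4 + 25·z^3 + 57·z^2 -82·z -408.


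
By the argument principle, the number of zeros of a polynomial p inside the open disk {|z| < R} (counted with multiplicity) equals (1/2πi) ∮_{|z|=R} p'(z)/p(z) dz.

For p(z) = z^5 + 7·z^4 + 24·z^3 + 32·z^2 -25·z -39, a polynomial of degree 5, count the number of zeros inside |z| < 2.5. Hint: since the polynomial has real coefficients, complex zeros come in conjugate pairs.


The zeros of p are: (-2 + 3i), (-2 - 3i), 1, -3, -1.
Their magnitudes are: 3.606, 3.606, 1, 3, 1.
Zeros with |z| < R = 2.5: 1, -1.
Count = 2.
By the argument principle, (1/2πi) ∮_{|z|=R} p'(z)/p(z) dz equals exactly this count.

Number of zeros inside |z| < 2.5: 2.


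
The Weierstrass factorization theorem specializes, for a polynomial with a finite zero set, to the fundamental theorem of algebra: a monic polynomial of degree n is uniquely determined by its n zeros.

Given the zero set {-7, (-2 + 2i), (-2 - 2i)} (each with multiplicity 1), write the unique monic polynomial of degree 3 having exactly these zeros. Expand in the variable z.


The polynomial is p(z) = ∏_{α ∈ S} (z − α), where S = {-7, (-2 + 2i), (-2 - 2i)}.
Expanding the product yields: p(z) = z^3 + 11·z^2 + 36·z + 56.
Note conjugate pairs combine to real quadratics: (z − (-2+2i))(z − (-2−2i)) = z² + 4z + 8.
The resulting polynomial has degree 3 and real coefficients as required.

p(z) = z^3 + 11·z^2 + 36·z + 56.


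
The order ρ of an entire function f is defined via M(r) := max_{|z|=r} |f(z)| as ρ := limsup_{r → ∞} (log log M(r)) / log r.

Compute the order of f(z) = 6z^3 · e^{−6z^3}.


M(r) = max_{|z|=r} |6|·|z|^3·|e^{−6z^3}| = 6·r^3 · e^{6r^3} (the factors attain their maxima compatibly on |z|=r). Then log M(r) = log 6 + 3·log r + 6r^3, dominated by the last term, so log log M(r) ~ 3·log r. The polynomial factor 6z^3 contributes only a log r term and does not affect the order. ρ = 3.
Therefore ρ = 3.

Order ρ = 3.


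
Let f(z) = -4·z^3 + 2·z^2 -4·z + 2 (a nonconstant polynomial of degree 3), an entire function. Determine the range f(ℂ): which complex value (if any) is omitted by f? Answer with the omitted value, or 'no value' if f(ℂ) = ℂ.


Little Picard bounds the complement of f(ℂ) to at most one point.
For every w ∈ ℂ, the equation p(z) − w = 0 is a nonconstant polynomial in z and hence has at least one root by the fundamental theorem of algebra. So p is surjective onto ℂ, omitting no value.

Omitted value: no value.


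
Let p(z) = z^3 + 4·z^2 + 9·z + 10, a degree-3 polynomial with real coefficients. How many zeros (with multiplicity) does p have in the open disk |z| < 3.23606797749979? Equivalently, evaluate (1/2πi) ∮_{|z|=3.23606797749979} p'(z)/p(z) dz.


The zeros of p are: -2, (-1 + 2i), (-1 - 2i).
Their magnitudes are: 2, 2.236, 2.236.
Zeros with |z| < R = 3.23606797749979: -2, (-1 + 2i), (-1 - 2i).
Count = 3.
By the argument principle, (1/2πi) ∮_{|z|=R} p'(z)/p(z) dz equals exactly this count.

Number of zeros inside |z| < 3.23606797749979: 3.


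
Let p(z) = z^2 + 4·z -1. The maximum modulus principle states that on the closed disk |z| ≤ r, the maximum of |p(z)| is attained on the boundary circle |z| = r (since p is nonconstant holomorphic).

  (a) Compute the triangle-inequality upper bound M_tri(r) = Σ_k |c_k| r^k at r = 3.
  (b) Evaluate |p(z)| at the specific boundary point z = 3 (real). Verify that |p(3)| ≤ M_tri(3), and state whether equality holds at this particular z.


Coefficients: c_0 = -1, c_1 = 4, c_2 = 1. Radius r = 3.
Part (a). Triangle bound: M_tri(r) = Σ_k |c_k| r^k
  = |-1|·3^0 + |4|·3^1 + |1|·3^2
  = 1 + 12 + 9 = 22.
This bounds M(r) := max_{|z|=r} |p(z)| from above; equality holds iff all terms c_k z^k can be made to align in phase at a single z on |z|=r.
Part (b). At z = 3 (real, on the circle |z| = r):
  p(3) = (-1)·3^0 + (4)·3^1 + (1)·3^2 = 20.
  |p(3)| = 20.
Check: |p(3)| = 20 ≤ 22 = M_tri(3). ✓ Equality does not hold at z = 3 (the coefficients have mixed signs, so the terms do not all align in phase there).

M_tri(3) = 22; |p(3)| = 20; equality at z=3: no.


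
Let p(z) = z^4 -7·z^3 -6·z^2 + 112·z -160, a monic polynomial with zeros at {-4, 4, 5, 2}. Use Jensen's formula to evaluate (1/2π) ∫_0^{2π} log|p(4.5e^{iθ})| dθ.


Zeros: -4, 2, 4, 5; r = 4.5.
Inside |z| < r: -4, 2, 4. Outside (|z| ≥ r): 5.
p(0) = -160, so log|p(0)| = log(160) = 5.0752.
Apply Jensen: I(r) = log|p(0)| + Σ_k log(r/|z_k|), summed over zeros inside |z| < r.
  log(r/|z_k|) for z_k = -4: log(4.5/4) = 0.1178
  log(r/|z_k|) for z_k = 4: log(4.5/4) = 0.1178
  log(r/|z_k|) for z_k = 2: log(4.5/2) = 0.8109
  Outside zeros (5) contribute nothing to the Jensen sum.
Sum over inside zeros: 1.0465.
I(r) = log|p(0)| + (inside sum) = 5.0752 + 1.0465 = 6.1217.
Note: since some zeros are outside |z| ≤ r, the simplified n·log(r) form does NOT apply — only the inside zeros contribute.

I(r) ≈ 6.1217.


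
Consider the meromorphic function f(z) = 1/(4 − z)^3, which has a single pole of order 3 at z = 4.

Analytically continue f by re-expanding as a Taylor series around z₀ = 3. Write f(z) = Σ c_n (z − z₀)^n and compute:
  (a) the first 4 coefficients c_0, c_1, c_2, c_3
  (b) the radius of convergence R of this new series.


Let w = z − z₀, so z = z₀ + w.
Then 4 − z = 4 − (z₀ + w) = (4 − z₀) − w = 1 − w.
f(z) = 1/(1 − w)^3 = (1/(1)^3) · (1 − w/(1))^{−3}.
By the binomial series (1−u)^{−3} = Σ_{n≥0} C(n+2, 2) u^n for |u|<1, with u = w/(1):
  c_n = C(n+2, 2) / (1)^(n+3).
  c_0 = 1/(1)^3 = 1.
  c_1 = 3/(1)^4 = 3.
  c_2 = 6/(1)^5 = 6.
  c_3 = 10/(1)^6 = 10.
The series is valid for |w/d| < 1, i.e. |z − z₀| < |d|.
Radius of convergence: R = |4 − z₀| = |1| = 1 (distance from z₀ to the singularity z = 4).

c_0 = 1, c_1 = 3, c_2 = 6, c_3 = 10; R = 1.


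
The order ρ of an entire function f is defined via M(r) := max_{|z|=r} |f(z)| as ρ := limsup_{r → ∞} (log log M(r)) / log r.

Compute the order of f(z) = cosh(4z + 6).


cosh(w) is a linear combination of e^{iw} and e^{−iw} (or e^w, e^{−w} in the hyperbolic case), so |cosh(w)| ≤ e^{|w|}. With w = 4z + 6, |w| ≤ 4|z| + 6 = 4r + 6 on |z| = r, giving M(r) ≤ e^{4r + 6}, so ρ ≤ 1. On a suitable ray (z = it for sin/cos; z = t for sinh/cosh, t real → ∞), |cosh(4z + 6)| grows like e^{4|t|}/2, so ρ ≥ 1. Hence ρ = 1.
Therefore ρ = 1.

Order ρ = 1.


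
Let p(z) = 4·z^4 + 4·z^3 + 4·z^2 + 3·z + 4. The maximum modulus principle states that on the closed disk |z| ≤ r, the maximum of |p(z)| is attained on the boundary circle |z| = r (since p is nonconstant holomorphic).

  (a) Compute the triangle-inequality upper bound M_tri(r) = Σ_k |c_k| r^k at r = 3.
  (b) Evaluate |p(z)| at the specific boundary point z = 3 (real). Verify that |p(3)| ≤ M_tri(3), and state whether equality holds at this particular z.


Coefficients: c_0 = 4, c_1 = 3, c_2 = 4, c_3 = 4, c_4 = 4. Radius r = 3.
Part (a). Triangle bound: M_tri(r) = Σ_k |c_k| r^k
  = |4|·3^0 + |3|·3^1 + |4|·3^2 + |4|·3^3 + |4|·3^4
  = 4 + 9 + 36 + 108 + 324 = 481.
This bounds M(r) := max_{|z|=r} |p(z)| from above; equality holds iff all terms c_k z^k can be made to align in phase at a single z on |z|=r.
Part (b). At z = 3 (real, on the circle |z| = r):
  p(3) = (4)·3^0 + (3)·3^1 + (4)·3^2 + (4)·3^3 + (4)·3^4 = 481.
  |p(3)| = 481.
Since all nonzero coefficients share the same sign, |p(3)| = 481 = M_tri(3); the triangle bound is attained at z = 3, so in fact M(r) = 481.

M_tri(3) = 481; |p(3)| = 481; equality at z=3: yes.


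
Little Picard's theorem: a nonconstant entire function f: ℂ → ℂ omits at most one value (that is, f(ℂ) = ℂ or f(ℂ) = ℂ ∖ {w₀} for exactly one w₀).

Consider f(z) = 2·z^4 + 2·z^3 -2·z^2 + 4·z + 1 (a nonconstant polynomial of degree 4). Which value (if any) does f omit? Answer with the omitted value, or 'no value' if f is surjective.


Little Picard bounds the complement of f(ℂ) to at most one point.
For every w ∈ ℂ, the equation p(z) − w = 0 is a nonconstant polynomial in z and hence has at least one root by the fundamental theorem of algebra. So p is surjective onto ℂ, omitting no value.

Omitted value: no value.


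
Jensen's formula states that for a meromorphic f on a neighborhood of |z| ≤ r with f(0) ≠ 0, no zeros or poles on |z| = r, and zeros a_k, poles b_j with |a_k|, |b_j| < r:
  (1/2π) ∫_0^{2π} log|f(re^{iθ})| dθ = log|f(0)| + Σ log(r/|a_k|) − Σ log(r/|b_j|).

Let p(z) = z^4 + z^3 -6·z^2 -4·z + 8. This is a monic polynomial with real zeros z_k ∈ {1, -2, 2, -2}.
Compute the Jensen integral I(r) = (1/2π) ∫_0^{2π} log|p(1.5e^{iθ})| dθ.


Zeros: -2, -2, 1, 2; r = 1.5.
Inside |z| < r: 1. Outside (|z| ≥ r): -2, -2, 2.
p(0) = 8, so log|p(0)| = log(8) = 2.0794.
Apply Jensen: I(r) = log|p(0)| + Σ_k log(r/|z_k|), summed over zeros inside |z| < r.
  log(r/|z_k|) for z_k = 1: log(1.5/1) = 0.4055
  Outside zeros (-2, -2, 2) contribute nothing to the Jensen sum.
Sum over inside zeros: 0.4055.
I(r) = log|p(0)| + (inside sum) = 2.0794 + 0.4055 = 2.4849.
Note: since some zeros are outside |z| ≤ r, the simplified n·log(r) form does NOT apply — only the inside zeros contribute.

I(r) ≈ 2.4849.


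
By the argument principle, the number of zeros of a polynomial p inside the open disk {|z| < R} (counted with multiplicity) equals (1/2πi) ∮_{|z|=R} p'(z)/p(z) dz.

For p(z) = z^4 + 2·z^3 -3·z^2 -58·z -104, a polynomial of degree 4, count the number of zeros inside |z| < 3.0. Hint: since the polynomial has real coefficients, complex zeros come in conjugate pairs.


The zeros of p are: -2, (-2 + 3i), (-2 - 3i), 4.
Their magnitudes are: 2, 3.606, 3.606, 4.
Zeros with |z| < R = 3.0: -2.
Count = 1.
By the argument principle, (1/2πi) ∮_{|z|=R} p'(z)/p(z) dz equals exactly this count.

Number of zeros inside |z| < 3.0: 1.


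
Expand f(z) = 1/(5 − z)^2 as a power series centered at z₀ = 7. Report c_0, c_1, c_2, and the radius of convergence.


Let w = z − z₀, so z = z₀ + w.
Then 5 − z = 5 − (z₀ + w) = (5 − z₀) − w = -2 − w.
f(z) = 1/(-2 − w)^2 = (1/(-2)^2) · (1 − w/(-2))^{−2}.
By the binomial series (1−u)^{−2} = Σ_{n≥0} C(n+1, 1) u^n for |u|<1, with u = w/(-2):
  c_n = C(n+1, 1) / (-2)^(n+2).
  c_0 = 1/(-2)^2 = 1/4.
  c_1 = 2/(-2)^3 = -1/4.
  c_2 = 3/(-2)^4 = 3/16.
The series is valid for |w/d| < 1, i.e. |z − z₀| < |d|.
Radius of convergence: R = |5 − z₀| = |-2| = 2 (distance from z₀ to the singularity z = 5).

c_0 = 1/4, c_1 = -1/4, c_2 = 3/16; R = 2.


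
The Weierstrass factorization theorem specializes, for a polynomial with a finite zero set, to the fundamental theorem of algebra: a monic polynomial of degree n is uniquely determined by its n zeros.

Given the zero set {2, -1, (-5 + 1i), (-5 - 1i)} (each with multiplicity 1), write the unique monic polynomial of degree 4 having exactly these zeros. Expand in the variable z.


The polynomial is p(z) = ∏_{α ∈ S} (z − α), where S = {2, -1, (-5 + 1i), (-5 - 1i)}.
Expanding the product yields: p(z) = z^4 + 9·z^3 + 14·z^2 -46·z -52.
Note conjugate pairs combine to real quadratics: (z − (-5+1i))(z − (-5−1i)) = z² + 10z + 26.
The resulting polynomial has degree 4 and real coefficients as required.

p(z) = z^4 + 9·z^3 + 14·z^2 -46·z -52.


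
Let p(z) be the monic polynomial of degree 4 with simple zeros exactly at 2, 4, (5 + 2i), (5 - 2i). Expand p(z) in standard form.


The polynomial is p(z) = ∏_{α ∈ S} (z − α), where S = {2, 4, (5 + 2i), (5 - 2i)}.
Expanding the product yields: p(z) = z^4 -16·z^3 + 97·z^2 -254·z + 232.
Note conjugate pairs combine to real quadratics: (z − (5+2i))(z − (5−2i)) = z² − 10z + 29.
The resulting polynomial has degree 4 and real coefficients as required.

p(z) = z^4 -16·z^3 + 97·z^2 -254·z + 232.


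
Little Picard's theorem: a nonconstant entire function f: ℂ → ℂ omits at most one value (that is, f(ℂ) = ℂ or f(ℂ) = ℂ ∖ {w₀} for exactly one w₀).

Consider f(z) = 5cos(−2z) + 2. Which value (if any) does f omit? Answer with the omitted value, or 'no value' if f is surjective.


Little Picard bounds the complement of f(ℂ) to at most one point.
cos is entire and surjective onto ℂ: for every w ∈ ℂ, cos(ζ) = w has a solution ζ ∈ ℂ (e.g., via the complex inverse arccos). With ζ = −2z this gives z = ζ/(-2). Then 5·cos(−2z) takes every value in 5·ℂ = ℂ, and adding 2 is a bijection of ℂ. So f is surjective and omits no value. (Note: only on the real line is cos bounded by [−1, 1].)

Omitted value: no value.


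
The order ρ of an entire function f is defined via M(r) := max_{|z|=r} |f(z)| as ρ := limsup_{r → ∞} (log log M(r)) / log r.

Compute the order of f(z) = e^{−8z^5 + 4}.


|e^{−8z^5 + 4}| = e^{Re(-8·z^5) + 4} ≤ e^{8|z|^5 + 4} = e^{8r^5 + 4} on |z| = r, so ρ ≤ 5. Choosing z on |z|=r so that -8·z^5 is real positive (always possible by picking arg z appropriately) gives |f(z)| = e^{8r^5 + 4}, matching the bound. The additive constant 4 does not affect log log M(r) ~ 5·log r. Hence ρ = 5.
Therefore ρ = 5.

Order ρ = 5.


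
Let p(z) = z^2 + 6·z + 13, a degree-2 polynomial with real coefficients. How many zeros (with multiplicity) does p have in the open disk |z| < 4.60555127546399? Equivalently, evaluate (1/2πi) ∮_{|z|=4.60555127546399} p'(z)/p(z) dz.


The zeros of p are: (-3 + 2i), (-3 - 2i).
Their magnitudes are: 3.606, 3.606.
Zeros with |z| < R = 4.60555127546399: (-3 + 2i), (-3 - 2i).
Count = 2.
By the argument principle, (1/2πi) ∮_{|z|=R} p'(z)/p(z) dz equals exactly this count.

Number of zeros inside |z| < 4.60555127546399: 2.


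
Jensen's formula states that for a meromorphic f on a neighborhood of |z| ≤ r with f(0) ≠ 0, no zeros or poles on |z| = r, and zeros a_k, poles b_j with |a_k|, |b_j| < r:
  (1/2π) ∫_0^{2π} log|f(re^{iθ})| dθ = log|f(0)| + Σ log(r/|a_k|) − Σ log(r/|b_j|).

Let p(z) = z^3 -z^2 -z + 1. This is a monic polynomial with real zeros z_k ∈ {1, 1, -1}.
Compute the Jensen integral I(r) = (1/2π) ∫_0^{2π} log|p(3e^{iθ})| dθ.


Zeros: -1, 1, 1; r = 3.
Inside |z| < r: -1, 1, 1. Outside (|z| ≥ r): ∅.
p(0) = 1, so log|p(0)| = log(1) = 0.0000.
Apply Jensen: I(r) = log|p(0)| + Σ_k log(r/|z_k|), summed over zeros inside |z| < r.
  log(r/|z_k|) for z_k = 1: log(3/1) = 1.0986
  log(r/|z_k|) for z_k = 1: log(3/1) = 1.0986
  log(r/|z_k|) for z_k = -1: log(3/1) = 1.0986
Sum over inside zeros: 3.2958.
I(r) = log|p(0)| + (inside sum) = 0.0000 + 3.2958 = 3.2958.
Closed form (all zeros inside, monic): I(r) = n·log(r) = 3·log(3) = 3.2958. ✓

I(r) ≈ 3.2958.


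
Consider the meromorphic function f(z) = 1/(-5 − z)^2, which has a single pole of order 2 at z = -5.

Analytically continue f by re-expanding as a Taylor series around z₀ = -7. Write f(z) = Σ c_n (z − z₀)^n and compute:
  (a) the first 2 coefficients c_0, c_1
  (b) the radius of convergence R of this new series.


Let w = z − z₀, so z = z₀ + w.
Then -5 − z = -5 − (z₀ + w) = (-5 − z₀) − w = 2 − w.
f(z) = 1/(2 − w)^2 = (1/(2)^2) · (1 − w/(2))^{−2}.
By the binomial series (1−u)^{−2} = Σ_{n≥0} C(n+1, 1) u^n for |u|<1, with u = w/(2):
  c_n = C(n+1, 1) / (2)^(n+2).
  c_0 = 1/(2)^2 = 1/4.
  c_1 = 2/(2)^3 = 1/4.
The series is valid for |w/d| < 1, i.e. |z − z₀| < |d|.
Radius of convergence: R = |-5 − z₀| = |2| = 2 (distance from z₀ to the singularity z = -5).

c_0 = 1/4, c_1 = 1/4; R = 2.


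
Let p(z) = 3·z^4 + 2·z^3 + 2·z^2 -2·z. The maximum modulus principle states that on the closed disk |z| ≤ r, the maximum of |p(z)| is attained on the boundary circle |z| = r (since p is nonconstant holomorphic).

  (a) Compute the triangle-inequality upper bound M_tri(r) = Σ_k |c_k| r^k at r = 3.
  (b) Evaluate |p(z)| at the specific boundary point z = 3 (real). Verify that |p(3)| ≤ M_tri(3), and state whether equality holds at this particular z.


Coefficients: c_0 = 0, c_1 = -2, c_2 = 2, c_3 = 2, c_4 = 3. Radius r = 3.
Part (a). Triangle bound: M_tri(r) = Σ_k |c_k| r^k
  = |0|·3^0 + |-2|·3^1 + |2|·3^2 + |2|·3^3 + |3|·3^4
  = 0 + 6 + 18 + 54 + 243 = 321.
This bounds M(r) := max_{|z|=r} |p(z)| from above; equality holds iff all terms c_k z^k can be made to align in phase at a single z on |z|=r.
Part (b). At z = 3 (real, on the circle |z| = r):
  p(3) = (0)·3^0 + (-2)·3^1 + (2)·3^2 + (2)·3^3 + (3)·3^4 = 309.
  |p(3)| = 309.
Check: |p(3)| = 309 ≤ 321 = M_tri(3). ✓ Equality does not hold at z = 3 (the coefficients have mixed signs, so the terms do not all align in phase there).

M_tri(3) = 321; |p(3)| = 309; equality at z=3: no.


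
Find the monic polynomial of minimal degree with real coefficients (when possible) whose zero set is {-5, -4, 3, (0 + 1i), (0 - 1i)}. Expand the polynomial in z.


The polynomial is p(z) = ∏_{α ∈ S} (z − α), where S = {-5, -4, 3, (0 + 1i), (0 - 1i)}.
Expanding the product yields: p(z) = z^5 + 6·z^4 -6·z^3 -54·z^2 -7·z -60.
Note conjugate pairs combine to real quadratics: (z − (0+1i))(z − (0−1i)) = z² + 1.
The resulting polynomial has degree 5 and real coefficients as required.

p(z) = z^5 + 6·z^4 -6·z^3 -54·z^2 -7·z -60.


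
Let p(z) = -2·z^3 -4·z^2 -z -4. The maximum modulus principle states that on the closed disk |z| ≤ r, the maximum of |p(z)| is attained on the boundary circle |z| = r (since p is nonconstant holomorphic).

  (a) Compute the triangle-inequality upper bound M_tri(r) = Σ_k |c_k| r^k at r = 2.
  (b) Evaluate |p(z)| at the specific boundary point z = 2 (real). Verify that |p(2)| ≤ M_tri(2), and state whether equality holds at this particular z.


Coefficients: c_0 = -4, c_1 = -1, c_2 = -4, c_3 = -2. Radius r = 2.
Part (a). Triangle bound: M_tri(r) = Σ_k |c_k| r^k
  = |-4|·2^0 + |-1|·2^1 + |-4|·2^2 + |-2|·2^3
  = 4 + 2 + 16 + 16 = 38.
This bounds M(r) := max_{|z|=r} |p(z)| from above; equality holds iff all terms c_k z^k can be made to align in phase at a single z on |z|=r.
Part (b). At z = 2 (real, on the circle |z| = r):
  p(2) = (-4)·2^0 + (-1)·2^1 + (-4)·2^2 + (-2)·2^3 = -38.
  |p(2)| = 38.
Since all nonzero coefficients share the same sign, |p(2)| = 38 = M_tri(2); the triangle bound is attained at z = 2, so in fact M(r) = 38.

M_tri(2) = 38; |p(2)| = 38; equality at z=2: yes.


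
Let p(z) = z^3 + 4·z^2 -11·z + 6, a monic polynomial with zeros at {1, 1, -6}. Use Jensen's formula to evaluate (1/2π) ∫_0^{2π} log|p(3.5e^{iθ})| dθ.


Zeros: -6, 1, 1; r = 3.5.
Inside |z| < r: 1, 1. Outside (|z| ≥ r): -6.
p(0) = 6, so log|p(0)| = log(6) = 1.7918.
Apply Jensen: I(r) = log|p(0)| + Σ_k log(r/|z_k|), summed over zeros inside |z| < r.
  log(r/|z_k|) for z_k = 1: log(3.5/1) = 1.2528
  log(r/|z_k|) for z_k = 1: log(3.5/1) = 1.2528
  Outside zeros (-6) contribute nothing to the Jensen sum.
Sum over inside zeros: 2.5055.
I(r) = log|p(0)| + (inside sum) = 1.7918 + 2.5055 = 4.2973.
Note: since some zeros are outside |z| ≤ r, the simplified n·log(r) form does NOT apply — only the inside zeros contribute.

I(r) ≈ 4.2973.


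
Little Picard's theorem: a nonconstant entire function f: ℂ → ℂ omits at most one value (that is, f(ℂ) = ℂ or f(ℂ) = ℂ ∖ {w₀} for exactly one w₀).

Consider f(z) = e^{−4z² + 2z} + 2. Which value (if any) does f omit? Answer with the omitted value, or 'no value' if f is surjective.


Little Picard bounds the complement of f(ℂ) to at most one point.
The exponent g(z) = −4z² + 2z is a nonconstant polynomial, hence surjective onto ℂ. So e^{g(z)} takes every value in {e^w : w ∈ ℂ} = ℂ ∖ {0}. Adding 2 shifts the range to ℂ ∖ {2}. f omits exactly 2.

Omitted value: 2.


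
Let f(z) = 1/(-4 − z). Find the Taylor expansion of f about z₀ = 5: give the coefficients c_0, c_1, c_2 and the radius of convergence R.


Let w = z − z₀, so z = z₀ + w.
Then -4 − z = -4 − (z₀ + w) = (-4 − z₀) − w = -9 − w.
f(z) = 1/(-9 − w) = (1/(-9)) · 1/(1 − w/(-9)) = Σ_{n≥0} w^n / (-9)^(n+1).
So c_n = 1/(-9)^(n+1):
  c_0 = 1/(-9)^1 = -1/9.
  c_1 = 1/(-9)^2 = 1/81.
  c_2 = 1/(-9)^3 = -1/729.
The series is valid for |w/d| < 1, i.e. |z − z₀| < |d|.
Radius of convergence: R = |-4 − z₀| = |-9| = 9 (distance from z₀ to the singularity z = -4).

c_0 = -1/9, c_1 = 1/81, c_2 = -1/729; R = 9.


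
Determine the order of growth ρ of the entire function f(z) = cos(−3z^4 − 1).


Write cos(w) = (e^{iw} ± e^{−iw})/(2 or 2i), so |cos(w)| ≤ e^{|w|}. With w = −3z^4 − 1, |w| ≤ 3r^4 + 1 on |z|=r, giving M(r) ≤ e^{3r^4 + 1} and ρ ≤ 4. For the lower bound, choose z on |z|=r with -3z^4 purely imaginary of modulus 3r^4; then |cos(−3z^4 − 1)| grows like e^{3r^4}/2, so ρ ≥ 4. Hence ρ = 4.
Therefore ρ = 4.

Order ρ = 4.


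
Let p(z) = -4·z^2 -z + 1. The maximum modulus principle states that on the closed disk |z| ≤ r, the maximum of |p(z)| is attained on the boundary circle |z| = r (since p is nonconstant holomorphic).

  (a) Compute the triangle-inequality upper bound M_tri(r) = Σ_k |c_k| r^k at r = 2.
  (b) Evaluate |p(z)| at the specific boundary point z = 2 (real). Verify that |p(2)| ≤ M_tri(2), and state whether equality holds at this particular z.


Coefficients: c_0 = 1, c_1 = -1, c_2 = -4. Radius r = 2.
Part (a). Triangle bound: M_tri(r) = Σ_k |c_k| r^k
  = |1|·2^0 + |-1|·2^1 + |-4|·2^2
  = 1 + 2 + 16 = 19.
This bounds M(r) := max_{|z|=r} |p(z)| from above; equality holds iff all terms c_k z^k can be made to align in phase at a single z on |z|=r.
Part (b). At z = 2 (real, on the circle |z| = r):
  p(2) = (1)·2^0 + (-1)·2^1 + (-4)·2^2 = -17.
  |p(2)| = 17.
Check: |p(2)| = 17 ≤ 19 = M_tri(2). ✓ Equality does not hold at z = 2 (the coefficients have mixed signs, so the terms do not all align in phase there).

M_tri(2) = 19; |p(2)| = 17; equality at z=2: no.


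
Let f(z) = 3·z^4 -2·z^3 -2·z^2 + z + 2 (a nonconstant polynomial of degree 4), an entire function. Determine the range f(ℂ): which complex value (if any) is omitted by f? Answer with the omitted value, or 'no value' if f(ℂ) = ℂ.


Little Picard bounds the complement of f(ℂ) to at most one point.
For every w ∈ ℂ, the equation p(z) − w = 0 is a nonconstant polynomial in z and hence has at least one root by the fundamental theorem of algebra. So p is surjective onto ℂ, omitting no value.

Omitted value: no value.


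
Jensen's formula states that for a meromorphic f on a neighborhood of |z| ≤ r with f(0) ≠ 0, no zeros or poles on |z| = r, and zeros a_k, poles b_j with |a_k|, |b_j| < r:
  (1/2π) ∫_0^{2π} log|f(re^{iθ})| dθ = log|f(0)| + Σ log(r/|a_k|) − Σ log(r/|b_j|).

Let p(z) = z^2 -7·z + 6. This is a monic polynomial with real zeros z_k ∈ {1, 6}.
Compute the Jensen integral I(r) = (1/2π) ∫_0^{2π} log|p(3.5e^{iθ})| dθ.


Zeros: 1, 6; r = 3.5.
Inside |z| < r: 1. Outside (|z| ≥ r): 6.
p(0) = 6, so log|p(0)| = log(6) = 1.7918.
Apply Jensen: I(r) = log|p(0)| + Σ_k log(r/|z_k|), summed over zeros inside |z| < r.
  log(r/|z_k|) for z_k = 1: log(3.5/1) = 1.2528
  Outside zeros (6) contribute nothing to the Jensen sum.
Sum over inside zeros: 1.2528.
I(r) = log|p(0)| + (inside sum) = 1.7918 + 1.2528 = 3.0445.
Note: since some zeros are outside |z| ≤ r, the simplified n·log(r) form does NOT apply — only the inside zeros contribute.

I(r) ≈ 3.0445.


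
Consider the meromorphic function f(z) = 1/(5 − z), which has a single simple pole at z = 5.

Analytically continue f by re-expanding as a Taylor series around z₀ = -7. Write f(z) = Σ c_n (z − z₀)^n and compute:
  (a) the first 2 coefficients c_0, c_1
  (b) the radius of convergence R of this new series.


Let w = z − z₀, so z = z₀ + w.
Then 5 − z = 5 − (z₀ + w) = (5 − z₀) − w = 12 − w.
f(z) = 1/(12 − w) = (1/(12)) · 1/(1 − w/(12)) = Σ_{n≥0} w^n / (12)^(n+1).
So c_n = 1/(12)^(n+1):
  c_0 = 1/(12)^1 = 1/12.
  c_1 = 1/(12)^2 = 1/144.
The series is valid for |w/d| < 1, i.e. |z − z₀| < |d|.
Radius of convergence: R = |5 − z₀| = |12| = 12 (distance from z₀ to the singularity z = 5).

c_0 = 1/12, c_1 = 1/144; R = 12.
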